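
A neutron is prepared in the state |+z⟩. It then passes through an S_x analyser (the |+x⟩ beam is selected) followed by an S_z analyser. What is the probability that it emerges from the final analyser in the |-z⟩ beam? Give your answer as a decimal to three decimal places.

First analyser (S_x): from |+z⟩, P(|+x⟩) = 1/2.
After stage 1 the state is |+x⟩; P(|-z⟩) = |⟨-z|+x⟩|² = 1/2.
Joint probability = 1/2 × 1/2 = 0.250.

0.250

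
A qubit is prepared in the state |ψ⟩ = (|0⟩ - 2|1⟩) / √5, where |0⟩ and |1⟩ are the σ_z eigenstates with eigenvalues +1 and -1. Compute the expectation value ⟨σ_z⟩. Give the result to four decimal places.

⟨σ_z⟩ = |a|² - |b|² divided by |a|²+|b|², with a, b the |0⟩, |1⟩ amplitudes.
= (1 - 4)/5 = -3/5.

-0.6000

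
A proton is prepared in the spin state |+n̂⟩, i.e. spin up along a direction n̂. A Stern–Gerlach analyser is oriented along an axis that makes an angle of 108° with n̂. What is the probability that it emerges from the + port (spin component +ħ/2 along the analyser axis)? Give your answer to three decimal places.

For spin-½, the probability of finding spin-up along an axis at angle θ to the initial spin direction is cos²(θ/2); spin-down is sin²(θ/2).
θ = 108°, so P = cos²(54°) ≈ 0.345.

0.345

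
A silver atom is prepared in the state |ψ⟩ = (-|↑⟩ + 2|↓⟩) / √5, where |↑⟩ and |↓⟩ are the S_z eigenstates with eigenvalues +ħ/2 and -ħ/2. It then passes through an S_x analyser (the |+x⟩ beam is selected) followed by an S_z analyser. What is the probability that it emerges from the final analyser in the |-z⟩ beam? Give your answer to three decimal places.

0.050

First analyser (S_x): P(|+x⟩) = |⟨+x|ψ⟩|² = 1/10.
After stage 1 the state is |+x⟩; P(|-z⟩) = |⟨-z|+x⟩|² = 1/2.
Joint probability = 1/10 × 1/2 = 0.050.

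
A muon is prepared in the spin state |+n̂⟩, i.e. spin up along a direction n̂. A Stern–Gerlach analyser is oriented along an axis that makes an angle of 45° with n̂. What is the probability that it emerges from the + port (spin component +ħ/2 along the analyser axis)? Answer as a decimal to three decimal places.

For spin-½, the probability of finding spin-up along an axis at angle θ to the initial spin direction is cos²(θ/2); spin-down is sin²(θ/2).
θ = 45°, so P = cos²(22.5°) ≈ 0.854.

0.854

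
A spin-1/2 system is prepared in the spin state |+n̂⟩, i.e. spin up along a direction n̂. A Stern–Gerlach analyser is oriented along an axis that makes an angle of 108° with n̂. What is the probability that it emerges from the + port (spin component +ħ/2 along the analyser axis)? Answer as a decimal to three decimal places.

0.345

For spin-½, the probability of finding spin-up along an axis at angle θ to the initial spin direction is cos²(θ/2); spin-down is sin²(θ/2).
θ = 108°, so P = cos²(54°) ≈ 0.345.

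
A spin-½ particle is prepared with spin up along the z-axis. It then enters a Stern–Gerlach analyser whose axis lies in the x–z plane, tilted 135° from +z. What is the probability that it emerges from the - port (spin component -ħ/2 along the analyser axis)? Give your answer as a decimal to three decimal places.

0.854

For spin-½, the probability of finding spin-up along an axis at angle θ to the initial spin direction is cos²(θ/2); spin-down is sin²(θ/2).
θ = 135°, so P = sin²(67.5°) ≈ 0.854.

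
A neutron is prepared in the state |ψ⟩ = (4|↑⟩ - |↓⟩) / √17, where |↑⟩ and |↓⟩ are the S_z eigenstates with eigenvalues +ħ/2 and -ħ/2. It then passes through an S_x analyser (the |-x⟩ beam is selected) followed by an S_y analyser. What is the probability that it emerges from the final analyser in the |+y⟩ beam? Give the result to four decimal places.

0.3676

First analyser (S_x): P(|-x⟩) = |⟨-x|ψ⟩|² = 25/34.
After stage 1 the state is |-x⟩; P(|+y⟩) = |⟨+y|-x⟩|² = 1/2.
Joint probability = 25/34 × 1/2 = 0.3676.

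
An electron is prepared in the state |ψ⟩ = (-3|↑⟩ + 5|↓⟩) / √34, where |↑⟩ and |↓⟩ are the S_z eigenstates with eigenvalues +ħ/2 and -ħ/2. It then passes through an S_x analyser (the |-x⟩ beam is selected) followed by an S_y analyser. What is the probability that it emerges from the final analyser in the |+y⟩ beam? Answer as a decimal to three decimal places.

First analyser (S_x): P(|-x⟩) = |⟨-x|ψ⟩|² = 64/68.
After stage 1 the state is |-x⟩; P(|+y⟩) = |⟨+y|-x⟩|² = 1/2.
Joint probability = 64/68 × 1/2 = 0.471.

0.471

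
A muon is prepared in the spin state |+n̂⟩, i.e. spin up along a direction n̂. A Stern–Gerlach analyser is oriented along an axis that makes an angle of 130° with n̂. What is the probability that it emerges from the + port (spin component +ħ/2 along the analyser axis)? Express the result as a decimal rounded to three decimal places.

0.179

For spin-½, the probability of finding spin-up along an axis at angle θ to the initial spin direction is cos²(θ/2); spin-down is sin²(θ/2).
θ = 130°, so P = cos²(65°) ≈ 0.179.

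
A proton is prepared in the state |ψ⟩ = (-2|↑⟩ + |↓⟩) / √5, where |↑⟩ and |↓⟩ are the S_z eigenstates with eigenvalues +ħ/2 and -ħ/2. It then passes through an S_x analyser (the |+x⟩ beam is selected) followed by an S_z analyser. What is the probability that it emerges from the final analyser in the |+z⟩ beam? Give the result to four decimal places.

0.0500

First analyser (S_x): P(|+x⟩) = |⟨+x|ψ⟩|² = 1/10.
After stage 1 the state is |+x⟩; P(|+z⟩) = |⟨+z|+x⟩|² = 1/2.
Joint probability = 1/10 × 1/2 = 0.0500.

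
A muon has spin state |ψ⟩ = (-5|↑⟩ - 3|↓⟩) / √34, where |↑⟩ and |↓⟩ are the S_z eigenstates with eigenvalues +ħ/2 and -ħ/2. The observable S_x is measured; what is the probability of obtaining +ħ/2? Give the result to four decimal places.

|+x⟩ = (|↑⟩ + |↓⟩)/√2, so ⟨+x|ψ⟩ = (-8) / (√2·√34).
P = |-8|² / 68 = 64/68.

0.9412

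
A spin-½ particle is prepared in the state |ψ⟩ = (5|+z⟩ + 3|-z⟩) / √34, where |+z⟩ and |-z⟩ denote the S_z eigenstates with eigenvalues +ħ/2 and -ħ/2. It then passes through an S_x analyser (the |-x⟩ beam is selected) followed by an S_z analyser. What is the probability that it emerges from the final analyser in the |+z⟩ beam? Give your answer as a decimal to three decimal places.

First analyser (S_x): P(|-x⟩) = |⟨-x|ψ⟩|² = 4/68.
After stage 1 the state is |-x⟩; P(|+z⟩) = |⟨+z|-x⟩|² = 1/2.
Joint probability = 4/68 × 1/2 = 0.029.

0.029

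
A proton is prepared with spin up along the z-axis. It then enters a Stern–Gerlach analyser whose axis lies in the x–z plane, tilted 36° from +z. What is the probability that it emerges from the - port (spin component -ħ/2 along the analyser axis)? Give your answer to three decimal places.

For spin-½, the probability of finding spin-up along an axis at angle θ to the initial spin direction is cos²(θ/2); spin-down is sin²(θ/2).
θ = 36°, so P = sin²(18°) ≈ 0.095.

0.095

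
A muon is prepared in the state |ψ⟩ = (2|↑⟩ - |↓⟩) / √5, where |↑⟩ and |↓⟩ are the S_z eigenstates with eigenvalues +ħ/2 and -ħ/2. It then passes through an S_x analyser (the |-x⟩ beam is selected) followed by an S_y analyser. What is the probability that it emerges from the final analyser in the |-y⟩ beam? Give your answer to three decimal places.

First analyser (S_x): P(|-x⟩) = |⟨-x|ψ⟩|² = 9/10.
After stage 1 the state is |-x⟩; P(|-y⟩) = |⟨-y|-x⟩|² = 1/2.
Joint probability = 9/10 × 1/2 = 0.450.

0.450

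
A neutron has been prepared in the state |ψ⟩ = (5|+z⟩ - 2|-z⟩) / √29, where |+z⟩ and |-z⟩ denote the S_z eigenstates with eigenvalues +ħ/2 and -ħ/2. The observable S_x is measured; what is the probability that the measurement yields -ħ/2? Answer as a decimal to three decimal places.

0.845

|-x⟩ = (|+z⟩ - |-z⟩)/√2, so ⟨-x|ψ⟩ = (7) / (√2·√29).
P = |7|² / 58 = 49/58.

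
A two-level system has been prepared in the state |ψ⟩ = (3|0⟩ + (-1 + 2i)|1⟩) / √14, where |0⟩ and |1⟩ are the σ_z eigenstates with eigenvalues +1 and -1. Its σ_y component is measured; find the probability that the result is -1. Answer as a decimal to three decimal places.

|-y⟩ = (|0⟩ - i|1⟩)/√2, so ⟨-y|ψ⟩ = (1 - i) / (√2·√14).
P = |1 - i|² / 28 = 2/28.

0.071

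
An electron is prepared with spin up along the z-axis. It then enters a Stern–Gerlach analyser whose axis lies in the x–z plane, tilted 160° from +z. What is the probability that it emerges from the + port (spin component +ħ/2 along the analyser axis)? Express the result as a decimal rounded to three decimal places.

For spin-½, the probability of finding spin-up along an axis at angle θ to the initial spin direction is cos²(θ/2); spin-down is sin²(θ/2).
θ = 160°, so P = cos²(80°) ≈ 0.030.

0.030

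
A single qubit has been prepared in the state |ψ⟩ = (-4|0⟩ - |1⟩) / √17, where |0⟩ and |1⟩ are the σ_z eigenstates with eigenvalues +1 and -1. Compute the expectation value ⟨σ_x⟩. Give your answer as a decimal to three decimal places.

0.471

⟨σ_x⟩ = 2 Re(a* b)/(|a|²+|b|²) with a = -4, b = -1.
a* b = 4, so ⟨σ_x⟩ = 8/17.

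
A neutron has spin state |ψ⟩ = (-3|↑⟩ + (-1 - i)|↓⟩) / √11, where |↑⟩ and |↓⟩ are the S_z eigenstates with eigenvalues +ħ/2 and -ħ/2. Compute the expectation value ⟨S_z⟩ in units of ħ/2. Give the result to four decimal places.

0.6364

⟨σ_z⟩ = |a|² - |b|² divided by |a|²+|b|², with a, b the |↑⟩, |↓⟩ amplitudes.
= (9 - 2)/11 = 7/11.
⟨S_z⟩ = (ħ/2)·⟨σ_z⟩.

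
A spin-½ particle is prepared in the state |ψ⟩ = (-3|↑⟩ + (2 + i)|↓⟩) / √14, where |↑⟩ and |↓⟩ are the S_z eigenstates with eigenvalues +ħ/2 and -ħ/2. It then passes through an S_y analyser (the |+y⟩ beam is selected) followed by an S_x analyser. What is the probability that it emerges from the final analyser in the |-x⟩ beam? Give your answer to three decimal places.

First analyser (S_y): P(|+y⟩) = |⟨+y|ψ⟩|² = 8/28.
After stage 1 the state is |+y⟩; P(|-x⟩) = |⟨-x|+y⟩|² = 1/2.
Joint probability = 8/28 × 1/2 = 0.143.

0.143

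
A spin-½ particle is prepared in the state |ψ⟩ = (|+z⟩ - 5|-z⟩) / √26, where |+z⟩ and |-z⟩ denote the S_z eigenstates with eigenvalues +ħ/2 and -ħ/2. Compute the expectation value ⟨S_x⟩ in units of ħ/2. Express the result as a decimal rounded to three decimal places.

-0.385

⟨σ_x⟩ = 2 Re(a* b)/(|a|²+|b|²) with a = 1, b = -5.
a* b = -5, so ⟨σ_x⟩ = -10/26.
⟨S_x⟩ = (ħ/2)·⟨σ_x⟩.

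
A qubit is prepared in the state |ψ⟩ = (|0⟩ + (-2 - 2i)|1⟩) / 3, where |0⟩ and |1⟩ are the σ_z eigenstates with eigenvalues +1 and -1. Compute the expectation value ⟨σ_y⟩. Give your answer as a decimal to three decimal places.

-0.444

⟨σ_y⟩ = 2 Im(a* b)/(|a|²+|b|²) with a = 1, b = (-2 - 2i).
a* b = (-2 - 2i), so ⟨σ_y⟩ = -4/9.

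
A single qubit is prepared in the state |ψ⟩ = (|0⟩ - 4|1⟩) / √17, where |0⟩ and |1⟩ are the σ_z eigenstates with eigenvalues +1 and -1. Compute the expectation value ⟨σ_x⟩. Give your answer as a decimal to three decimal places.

-0.471

⟨σ_x⟩ = 2 Re(a* b)/(|a|²+|b|²) with a = 1, b = -4.
a* b = -4, so ⟨σ_x⟩ = -8/17.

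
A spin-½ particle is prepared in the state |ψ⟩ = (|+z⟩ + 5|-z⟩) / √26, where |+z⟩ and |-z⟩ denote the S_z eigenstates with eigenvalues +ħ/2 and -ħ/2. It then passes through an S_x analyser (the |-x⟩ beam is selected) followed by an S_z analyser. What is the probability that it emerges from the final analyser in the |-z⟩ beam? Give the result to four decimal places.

First analyser (S_x): P(|-x⟩) = |⟨-x|ψ⟩|² = 16/52.
After stage 1 the state is |-x⟩; P(|-z⟩) = |⟨-z|-x⟩|² = 1/2.
Joint probability = 16/52 × 1/2 = 0.1538.

0.1538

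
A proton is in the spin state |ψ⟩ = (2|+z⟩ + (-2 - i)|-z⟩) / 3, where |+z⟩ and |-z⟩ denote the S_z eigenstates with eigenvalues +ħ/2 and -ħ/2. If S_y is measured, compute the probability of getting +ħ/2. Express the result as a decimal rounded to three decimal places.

|+y⟩ = (|+z⟩ + i|-z⟩)/√2, so ⟨+y|ψ⟩ = (1 + 2i) / (√2·3).
P = |1 + 2i|² / 18 = 5/18.

0.278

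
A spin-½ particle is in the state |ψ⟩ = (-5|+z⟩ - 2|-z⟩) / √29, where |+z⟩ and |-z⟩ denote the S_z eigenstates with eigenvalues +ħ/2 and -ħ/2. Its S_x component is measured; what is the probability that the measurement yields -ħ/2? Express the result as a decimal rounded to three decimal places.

0.155

|-x⟩ = (|+z⟩ - |-z⟩)/√2, so ⟨-x|ψ⟩ = (-3) / (√2·√29).
P = |-3|² / 58 = 9/58.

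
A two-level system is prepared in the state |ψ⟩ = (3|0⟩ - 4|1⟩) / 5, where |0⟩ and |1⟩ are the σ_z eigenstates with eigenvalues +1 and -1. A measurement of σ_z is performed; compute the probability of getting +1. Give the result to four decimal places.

0.3600

The +1 outcome corresponds to |0⟩. Its amplitude in |ψ⟩ is 3/5.
P = |3|² / 25 = 9/25.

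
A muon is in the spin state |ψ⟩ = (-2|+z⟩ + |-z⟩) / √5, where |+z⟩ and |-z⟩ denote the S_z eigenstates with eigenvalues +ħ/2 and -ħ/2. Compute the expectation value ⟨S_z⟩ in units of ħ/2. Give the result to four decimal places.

⟨σ_z⟩ = |a|² - |b|² divided by |a|²+|b|², with a, b the |+z⟩, |-z⟩ amplitudes.
= (4 - 1)/5 = 3/5.
⟨S_z⟩ = (ħ/2)·⟨σ_z⟩.

0.6000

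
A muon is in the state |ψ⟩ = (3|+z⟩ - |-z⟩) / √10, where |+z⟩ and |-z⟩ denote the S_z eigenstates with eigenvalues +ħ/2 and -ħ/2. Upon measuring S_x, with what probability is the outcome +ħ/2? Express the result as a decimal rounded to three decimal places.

|+x⟩ = (|+z⟩ + |-z⟩)/√2, so ⟨+x|ψ⟩ = (2) / (√2·√10).
P = |2|² / 20 = 4/20.

0.200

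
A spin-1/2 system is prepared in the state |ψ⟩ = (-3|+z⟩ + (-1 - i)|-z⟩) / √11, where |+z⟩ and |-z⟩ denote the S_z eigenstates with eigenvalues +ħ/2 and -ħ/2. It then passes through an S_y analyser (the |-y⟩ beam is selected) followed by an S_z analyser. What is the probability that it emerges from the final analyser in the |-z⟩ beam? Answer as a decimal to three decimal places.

0.114

First analyser (S_y): P(|-y⟩) = |⟨-y|ψ⟩|² = 5/22.
After stage 1 the state is |-y⟩; P(|-z⟩) = |⟨-z|-y⟩|² = 1/2.
Joint probability = 5/22 × 1/2 = 0.114.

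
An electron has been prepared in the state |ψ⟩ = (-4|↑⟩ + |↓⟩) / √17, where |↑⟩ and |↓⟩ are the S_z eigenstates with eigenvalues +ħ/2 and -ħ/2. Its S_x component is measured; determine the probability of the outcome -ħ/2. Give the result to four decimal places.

0.7353

|-x⟩ = (|↑⟩ - |↓⟩)/√2, so ⟨-x|ψ⟩ = (-5) / (√2·√17).
P = |-5|² / 34 = 25/34.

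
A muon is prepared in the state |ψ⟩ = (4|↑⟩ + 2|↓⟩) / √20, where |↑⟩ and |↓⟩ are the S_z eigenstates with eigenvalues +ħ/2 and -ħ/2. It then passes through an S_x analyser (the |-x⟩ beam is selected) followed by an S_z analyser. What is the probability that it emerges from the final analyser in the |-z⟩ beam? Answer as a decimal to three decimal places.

First analyser (S_x): P(|-x⟩) = |⟨-x|ψ⟩|² = 4/40.
After stage 1 the state is |-x⟩; P(|-z⟩) = |⟨-z|-x⟩|² = 1/2.
Joint probability = 4/40 × 1/2 = 0.050.

0.050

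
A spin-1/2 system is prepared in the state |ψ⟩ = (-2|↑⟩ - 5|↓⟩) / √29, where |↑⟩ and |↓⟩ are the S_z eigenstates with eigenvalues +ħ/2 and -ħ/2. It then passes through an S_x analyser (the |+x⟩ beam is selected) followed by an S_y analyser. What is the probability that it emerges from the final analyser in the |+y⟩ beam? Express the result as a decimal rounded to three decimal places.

0.422

First analyser (S_x): P(|+x⟩) = |⟨+x|ψ⟩|² = 49/58.
After stage 1 the state is |+x⟩; P(|+y⟩) = |⟨+y|+x⟩|² = 1/2.
Joint probability = 49/58 × 1/2 = 0.422.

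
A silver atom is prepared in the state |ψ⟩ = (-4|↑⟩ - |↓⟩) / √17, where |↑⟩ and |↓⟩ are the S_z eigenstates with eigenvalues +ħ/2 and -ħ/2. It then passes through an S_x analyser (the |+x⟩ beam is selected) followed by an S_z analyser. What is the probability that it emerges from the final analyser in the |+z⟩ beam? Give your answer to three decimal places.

First analyser (S_x): P(|+x⟩) = |⟨+x|ψ⟩|² = 25/34.
After stage 1 the state is |+x⟩; P(|+z⟩) = |⟨+z|+x⟩|² = 1/2.
Joint probability = 25/34 × 1/2 = 0.368.

0.368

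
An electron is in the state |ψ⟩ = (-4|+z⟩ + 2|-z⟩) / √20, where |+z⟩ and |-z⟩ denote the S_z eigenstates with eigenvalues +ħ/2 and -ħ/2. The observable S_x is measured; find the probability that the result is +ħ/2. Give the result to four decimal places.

|+x⟩ = (|+z⟩ + |-z⟩)/√2, so ⟨+x|ψ⟩ = (-2) / (√2·√20).
P = |-2|² / 40 = 4/40.

0.1000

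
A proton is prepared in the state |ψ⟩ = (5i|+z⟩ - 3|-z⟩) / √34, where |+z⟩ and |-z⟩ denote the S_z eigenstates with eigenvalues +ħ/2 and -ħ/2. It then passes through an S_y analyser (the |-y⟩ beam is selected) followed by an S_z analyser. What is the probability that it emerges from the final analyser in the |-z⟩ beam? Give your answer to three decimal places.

0.029

First analyser (S_y): P(|-y⟩) = |⟨-y|ψ⟩|² = 4/68.
After stage 1 the state is |-y⟩; P(|-z⟩) = |⟨-z|-y⟩|² = 1/2.
Joint probability = 4/68 × 1/2 = 0.029.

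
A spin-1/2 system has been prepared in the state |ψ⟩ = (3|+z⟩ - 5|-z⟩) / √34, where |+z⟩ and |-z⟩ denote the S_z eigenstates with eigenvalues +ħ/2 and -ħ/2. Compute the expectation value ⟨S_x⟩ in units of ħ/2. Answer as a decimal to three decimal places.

⟨σ_x⟩ = 2 Re(a* b)/(|a|²+|b|²) with a = 3, b = -5.
a* b = -15, so ⟨σ_x⟩ = -30/34.
⟨S_x⟩ = (ħ/2)·⟨σ_x⟩.

-0.882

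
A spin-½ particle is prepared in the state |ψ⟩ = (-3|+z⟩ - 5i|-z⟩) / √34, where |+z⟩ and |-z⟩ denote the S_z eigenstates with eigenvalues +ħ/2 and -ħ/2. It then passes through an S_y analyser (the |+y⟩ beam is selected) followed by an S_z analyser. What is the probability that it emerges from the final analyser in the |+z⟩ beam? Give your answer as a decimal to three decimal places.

0.471

First analyser (S_y): P(|+y⟩) = |⟨+y|ψ⟩|² = 64/68.
After stage 1 the state is |+y⟩; P(|+z⟩) = |⟨+z|+y⟩|² = 1/2.
Joint probability = 64/68 × 1/2 = 0.471.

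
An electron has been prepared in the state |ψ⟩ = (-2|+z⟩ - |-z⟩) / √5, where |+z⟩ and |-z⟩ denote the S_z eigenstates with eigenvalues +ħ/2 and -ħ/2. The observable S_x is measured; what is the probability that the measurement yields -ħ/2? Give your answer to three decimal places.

0.100

|-x⟩ = (|+z⟩ - |-z⟩)/√2, so ⟨-x|ψ⟩ = (-1) / (√2·√5).
P = |-1|² / 10 = 1/10.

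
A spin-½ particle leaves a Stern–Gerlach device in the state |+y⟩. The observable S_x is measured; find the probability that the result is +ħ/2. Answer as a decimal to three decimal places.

0.500

In the S_z basis, |+y⟩ = (|+z⟩ + i|-z⟩)/√2 and |+x⟩ = (|+z⟩ + |-z⟩)/√2.
|⟨+x|+y⟩|² = 1/2.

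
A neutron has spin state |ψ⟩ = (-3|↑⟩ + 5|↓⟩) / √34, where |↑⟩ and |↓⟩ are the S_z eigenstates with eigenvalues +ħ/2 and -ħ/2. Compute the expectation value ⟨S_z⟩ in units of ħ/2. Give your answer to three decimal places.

-0.471

⟨σ_z⟩ = |a|² - |b|² divided by |a|²+|b|², with a, b the |↑⟩, |↓⟩ amplitudes.
= (9 - 25)/34 = -16/34.
⟨S_z⟩ = (ħ/2)·⟨σ_z⟩.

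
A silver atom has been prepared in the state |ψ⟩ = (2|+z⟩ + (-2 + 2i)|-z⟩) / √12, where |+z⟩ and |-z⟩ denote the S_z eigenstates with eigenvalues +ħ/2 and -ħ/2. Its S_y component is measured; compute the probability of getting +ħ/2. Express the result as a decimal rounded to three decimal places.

0.833

|+y⟩ = (|+z⟩ + i|-z⟩)/√2, so ⟨+y|ψ⟩ = (4 + 2i) / (√2·√12).
P = |4 + 2i|² / 24 = 20/24.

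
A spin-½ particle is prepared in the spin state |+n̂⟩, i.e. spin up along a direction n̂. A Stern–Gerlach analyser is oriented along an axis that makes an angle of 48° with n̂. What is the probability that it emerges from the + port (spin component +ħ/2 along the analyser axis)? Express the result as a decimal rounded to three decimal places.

0.835

For spin-½, the probability of finding spin-up along an axis at angle θ to the initial spin direction is cos²(θ/2); spin-down is sin²(θ/2).
θ = 48°, so P = cos²(24°) ≈ 0.835.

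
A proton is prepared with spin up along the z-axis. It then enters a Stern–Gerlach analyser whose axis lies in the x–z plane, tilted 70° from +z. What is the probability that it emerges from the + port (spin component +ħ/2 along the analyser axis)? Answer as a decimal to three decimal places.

0.671

For spin-½, the probability of finding spin-up along an axis at angle θ to the initial spin direction is cos²(θ/2); spin-down is sin²(θ/2).
θ = 70°, so P = cos²(35°) ≈ 0.671.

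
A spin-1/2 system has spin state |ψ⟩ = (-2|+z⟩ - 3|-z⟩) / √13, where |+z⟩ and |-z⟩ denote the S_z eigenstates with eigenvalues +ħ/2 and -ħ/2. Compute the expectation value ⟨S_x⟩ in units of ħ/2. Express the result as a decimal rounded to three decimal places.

⟨σ_x⟩ = 2 Re(a* b)/(|a|²+|b|²) with a = -2, b = -3.
a* b = 6, so ⟨σ_x⟩ = 12/13.
⟨S_x⟩ = (ħ/2)·⟨σ_x⟩.

0.923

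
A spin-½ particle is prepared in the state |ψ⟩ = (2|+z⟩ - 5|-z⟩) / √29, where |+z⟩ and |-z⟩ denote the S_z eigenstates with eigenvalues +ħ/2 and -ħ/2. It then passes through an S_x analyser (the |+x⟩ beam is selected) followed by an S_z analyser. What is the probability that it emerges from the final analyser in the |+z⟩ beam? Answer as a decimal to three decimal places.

First analyser (S_x): P(|+x⟩) = |⟨+x|ψ⟩|² = 9/58.
After stage 1 the state is |+x⟩; P(|+z⟩) = |⟨+z|+x⟩|² = 1/2.
Joint probability = 9/58 × 1/2 = 0.078.

0.078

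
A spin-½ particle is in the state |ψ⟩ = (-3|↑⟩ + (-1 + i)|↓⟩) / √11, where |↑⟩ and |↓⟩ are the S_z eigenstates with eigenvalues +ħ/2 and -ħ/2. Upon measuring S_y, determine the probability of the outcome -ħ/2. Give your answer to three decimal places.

|-y⟩ = (|↑⟩ - i|↓⟩)/√2, so ⟨-y|ψ⟩ = (-4 - i) / (√2·√11).
P = |-4 - i|² / 22 = 17/22.

0.773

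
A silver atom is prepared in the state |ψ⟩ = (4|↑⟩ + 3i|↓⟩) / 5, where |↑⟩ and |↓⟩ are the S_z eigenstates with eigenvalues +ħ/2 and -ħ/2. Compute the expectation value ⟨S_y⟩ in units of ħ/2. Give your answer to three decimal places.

⟨σ_y⟩ = 2 Im(a* b)/(|a|²+|b|²) with a = 4, b = 3i.
a* b = 12i, so ⟨σ_y⟩ = 24/25.
⟨S_y⟩ = (ħ/2)·⟨σ_y⟩.

0.960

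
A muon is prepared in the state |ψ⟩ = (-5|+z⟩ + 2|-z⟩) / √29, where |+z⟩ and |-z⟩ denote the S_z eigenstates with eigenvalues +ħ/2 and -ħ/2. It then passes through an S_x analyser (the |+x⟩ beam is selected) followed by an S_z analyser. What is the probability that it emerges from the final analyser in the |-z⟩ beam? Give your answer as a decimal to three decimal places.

First analyser (S_x): P(|+x⟩) = |⟨+x|ψ⟩|² = 9/58.
After stage 1 the state is |+x⟩; P(|-z⟩) = |⟨-z|+x⟩|² = 1/2.
Joint probability = 9/58 × 1/2 = 0.078.

0.078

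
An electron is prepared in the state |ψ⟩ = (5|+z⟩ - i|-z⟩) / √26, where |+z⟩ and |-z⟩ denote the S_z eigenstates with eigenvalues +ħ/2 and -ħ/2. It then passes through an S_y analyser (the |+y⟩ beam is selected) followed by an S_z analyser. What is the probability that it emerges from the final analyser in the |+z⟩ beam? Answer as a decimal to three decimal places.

First analyser (S_y): P(|+y⟩) = |⟨+y|ψ⟩|² = 16/52.
After stage 1 the state is |+y⟩; P(|+z⟩) = |⟨+z|+y⟩|² = 1/2.
Joint probability = 16/52 × 1/2 = 0.154.

0.154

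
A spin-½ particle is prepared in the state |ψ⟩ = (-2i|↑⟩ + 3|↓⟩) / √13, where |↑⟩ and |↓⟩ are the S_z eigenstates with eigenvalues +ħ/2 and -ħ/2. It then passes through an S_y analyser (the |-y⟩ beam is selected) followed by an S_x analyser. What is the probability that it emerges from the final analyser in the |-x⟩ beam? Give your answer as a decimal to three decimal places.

First analyser (S_y): P(|-y⟩) = |⟨-y|ψ⟩|² = 1/26.
After stage 1 the state is |-y⟩; P(|-x⟩) = |⟨-x|-y⟩|² = 1/2.
Joint probability = 1/26 × 1/2 = 0.019.

0.019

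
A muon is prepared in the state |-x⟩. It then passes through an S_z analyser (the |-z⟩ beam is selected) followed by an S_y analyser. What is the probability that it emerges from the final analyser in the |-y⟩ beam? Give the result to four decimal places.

0.2500

First analyser (S_z): from |-x⟩, P(|-z⟩) = 1/2.
After stage 1 the state is |-z⟩; P(|-y⟩) = |⟨-y|-z⟩|² = 1/2.
Joint probability = 1/2 × 1/2 = 0.2500.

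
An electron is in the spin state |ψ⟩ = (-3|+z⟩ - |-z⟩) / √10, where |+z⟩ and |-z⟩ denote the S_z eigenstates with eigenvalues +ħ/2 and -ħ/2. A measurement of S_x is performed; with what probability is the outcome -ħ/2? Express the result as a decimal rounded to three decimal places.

0.200

|-x⟩ = (|+z⟩ - |-z⟩)/√2, so ⟨-x|ψ⟩ = (-2) / (√2·√10).
P = |-2|² / 20 = 4/20.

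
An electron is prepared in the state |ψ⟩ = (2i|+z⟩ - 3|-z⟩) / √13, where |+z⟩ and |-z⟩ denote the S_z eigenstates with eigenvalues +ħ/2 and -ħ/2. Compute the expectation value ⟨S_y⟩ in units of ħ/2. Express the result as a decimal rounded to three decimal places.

⟨σ_y⟩ = 2 Im(a* b)/(|a|²+|b|²) with a = 2i, b = -3.
a* b = 6i, so ⟨σ_y⟩ = 12/13.
⟨S_y⟩ = (ħ/2)·⟨σ_y⟩.

0.923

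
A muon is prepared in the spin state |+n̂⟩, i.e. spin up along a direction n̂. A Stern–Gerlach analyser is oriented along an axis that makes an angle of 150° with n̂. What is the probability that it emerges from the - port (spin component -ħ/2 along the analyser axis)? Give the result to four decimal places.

0.9330

For spin-½, the probability of finding spin-up along an axis at angle θ to the initial spin direction is cos²(θ/2); spin-down is sin²(θ/2).
θ = 150°, so P = sin²(75°) ≈ 0.9330.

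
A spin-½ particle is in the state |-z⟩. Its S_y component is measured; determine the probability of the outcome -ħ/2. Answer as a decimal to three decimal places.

0.500

In the S_z basis, |-z⟩ = |↓⟩ and |-y⟩ = (|↑⟩ - i|↓⟩)/√2.
|⟨-y|-z⟩|² = 1/2.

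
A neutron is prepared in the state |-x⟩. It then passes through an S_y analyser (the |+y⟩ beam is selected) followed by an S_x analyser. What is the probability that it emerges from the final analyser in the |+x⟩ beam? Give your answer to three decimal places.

First analyser (S_y): from |-x⟩, P(|+y⟩) = 1/2.
After stage 1 the state is |+y⟩; P(|+x⟩) = |⟨+x|+y⟩|² = 1/2.
Joint probability = 1/2 × 1/2 = 0.250.

0.250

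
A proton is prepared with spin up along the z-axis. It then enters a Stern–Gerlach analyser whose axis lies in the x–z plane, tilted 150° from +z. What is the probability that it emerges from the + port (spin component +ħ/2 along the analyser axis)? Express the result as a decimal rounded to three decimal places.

For spin-½, the probability of finding spin-up along an axis at angle θ to the initial spin direction is cos²(θ/2); spin-down is sin²(θ/2).
θ = 150°, so P = cos²(75°) ≈ 0.067.

0.067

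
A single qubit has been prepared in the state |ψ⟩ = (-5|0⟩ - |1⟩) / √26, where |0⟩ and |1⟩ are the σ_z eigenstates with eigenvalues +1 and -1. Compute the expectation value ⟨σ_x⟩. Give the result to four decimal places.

0.3846

⟨σ_x⟩ = 2 Re(a* b)/(|a|²+|b|²) with a = -5, b = -1.
a* b = 5, so ⟨σ_x⟩ = 10/26.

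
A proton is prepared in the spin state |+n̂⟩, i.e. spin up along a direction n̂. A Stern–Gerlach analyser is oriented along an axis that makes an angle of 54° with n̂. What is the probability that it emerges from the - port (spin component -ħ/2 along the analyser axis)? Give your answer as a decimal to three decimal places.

For spin-½, the probability of finding spin-up along an axis at angle θ to the initial spin direction is cos²(θ/2); spin-down is sin²(θ/2).
θ = 54°, so P = sin²(27°) ≈ 0.206.

0.206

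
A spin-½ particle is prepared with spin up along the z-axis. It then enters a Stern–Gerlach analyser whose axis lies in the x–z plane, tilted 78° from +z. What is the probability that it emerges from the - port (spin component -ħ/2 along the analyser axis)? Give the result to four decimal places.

0.3960

For spin-½, the probability of finding spin-up along an axis at angle θ to the initial spin direction is cos²(θ/2); spin-down is sin²(θ/2).
θ = 78°, so P = sin²(39°) ≈ 0.3960.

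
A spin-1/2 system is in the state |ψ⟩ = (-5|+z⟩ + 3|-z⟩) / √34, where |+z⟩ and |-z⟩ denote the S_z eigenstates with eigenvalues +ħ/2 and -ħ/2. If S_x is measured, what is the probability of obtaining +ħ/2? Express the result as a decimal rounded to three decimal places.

|+x⟩ = (|+z⟩ + |-z⟩)/√2, so ⟨+x|ψ⟩ = (-2) / (√2·√34).
P = |-2|² / 68 = 4/68.

0.059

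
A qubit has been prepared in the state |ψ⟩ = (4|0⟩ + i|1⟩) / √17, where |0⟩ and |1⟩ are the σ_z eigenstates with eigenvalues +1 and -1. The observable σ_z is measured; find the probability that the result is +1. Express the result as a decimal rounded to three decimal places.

0.941

The +1 outcome corresponds to |0⟩. Its amplitude in |ψ⟩ is 4/√17.
P = |4|² / 17 = 16/17.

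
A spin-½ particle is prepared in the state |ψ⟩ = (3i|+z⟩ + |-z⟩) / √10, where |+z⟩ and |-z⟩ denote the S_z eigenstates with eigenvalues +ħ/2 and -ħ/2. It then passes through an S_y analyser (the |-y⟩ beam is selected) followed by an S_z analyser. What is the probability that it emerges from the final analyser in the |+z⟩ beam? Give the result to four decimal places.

0.4000

First analyser (S_y): P(|-y⟩) = |⟨-y|ψ⟩|² = 16/20.
After stage 1 the state is |-y⟩; P(|+z⟩) = |⟨+z|-y⟩|² = 1/2.
Joint probability = 16/20 × 1/2 = 0.4000.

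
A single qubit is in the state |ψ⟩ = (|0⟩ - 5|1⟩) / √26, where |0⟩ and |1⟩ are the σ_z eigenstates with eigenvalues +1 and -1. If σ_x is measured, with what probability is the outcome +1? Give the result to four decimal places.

|+x⟩ = (|0⟩ + |1⟩)/√2, so ⟨+x|ψ⟩ = (-4) / (√2·√26).
P = |-4|² / 52 = 16/52.

0.3077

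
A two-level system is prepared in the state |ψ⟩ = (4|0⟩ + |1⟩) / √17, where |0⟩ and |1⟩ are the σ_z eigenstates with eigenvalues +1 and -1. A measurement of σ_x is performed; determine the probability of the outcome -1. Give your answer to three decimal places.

|-x⟩ = (|0⟩ - |1⟩)/√2, so ⟨-x|ψ⟩ = (3) / (√2·√17).
P = |3|² / 34 = 9/34.

0.265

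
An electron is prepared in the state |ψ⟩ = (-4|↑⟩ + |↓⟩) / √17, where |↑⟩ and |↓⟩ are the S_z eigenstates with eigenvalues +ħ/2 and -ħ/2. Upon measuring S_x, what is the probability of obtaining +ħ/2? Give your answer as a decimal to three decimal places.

|+x⟩ = (|↑⟩ + |↓⟩)/√2, so ⟨+x|ψ⟩ = (-3) / (√2·√17).
P = |-3|² / 34 = 9/34.

0.265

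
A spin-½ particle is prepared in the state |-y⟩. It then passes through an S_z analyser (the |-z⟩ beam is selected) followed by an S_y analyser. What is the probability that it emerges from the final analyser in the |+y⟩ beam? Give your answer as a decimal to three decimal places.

First analyser (S_z): from |-y⟩, P(|-z⟩) = 1/2.
After stage 1 the state is |-z⟩; P(|+y⟩) = |⟨+y|-z⟩|² = 1/2.
Joint probability = 1/2 × 1/2 = 0.250.

0.250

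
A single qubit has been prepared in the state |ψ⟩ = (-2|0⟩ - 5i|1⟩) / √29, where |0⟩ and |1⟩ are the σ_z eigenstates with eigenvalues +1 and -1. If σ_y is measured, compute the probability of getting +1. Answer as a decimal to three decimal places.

0.845

|+y⟩ = (|0⟩ + i|1⟩)/√2, so ⟨+y|ψ⟩ = (-7) / (√2·√29).
P = |-7|² / 58 = 49/58.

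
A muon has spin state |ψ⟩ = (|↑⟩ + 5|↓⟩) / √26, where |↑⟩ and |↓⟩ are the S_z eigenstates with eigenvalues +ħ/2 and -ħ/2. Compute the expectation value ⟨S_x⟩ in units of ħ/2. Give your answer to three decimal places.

0.385

⟨σ_x⟩ = 2 Re(a* b)/(|a|²+|b|²) with a = 1, b = 5.
a* b = 5, so ⟨σ_x⟩ = 10/26.
⟨S_x⟩ = (ħ/2)·⟨σ_x⟩.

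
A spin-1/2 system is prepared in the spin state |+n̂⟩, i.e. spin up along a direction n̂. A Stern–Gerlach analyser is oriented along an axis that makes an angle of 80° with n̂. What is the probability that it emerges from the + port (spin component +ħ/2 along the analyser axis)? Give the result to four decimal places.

For spin-½, the probability of finding spin-up along an axis at angle θ to the initial spin direction is cos²(θ/2); spin-down is sin²(θ/2).
θ = 80°, so P = cos²(40°) ≈ 0.5868.

0.5868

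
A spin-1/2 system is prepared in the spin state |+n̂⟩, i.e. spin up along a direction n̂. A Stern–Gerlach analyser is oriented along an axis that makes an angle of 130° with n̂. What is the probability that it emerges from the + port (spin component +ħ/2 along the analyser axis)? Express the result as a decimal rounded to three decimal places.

For spin-½, the probability of finding spin-up along an axis at angle θ to the initial spin direction is cos²(θ/2); spin-down is sin²(θ/2).
θ = 130°, so P = cos²(65°) ≈ 0.179.

0.179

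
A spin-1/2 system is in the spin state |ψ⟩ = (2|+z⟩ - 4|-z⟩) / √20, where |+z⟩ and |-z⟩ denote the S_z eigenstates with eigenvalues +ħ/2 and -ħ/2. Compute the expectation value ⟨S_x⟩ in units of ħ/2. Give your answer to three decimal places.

⟨σ_x⟩ = 2 Re(a* b)/(|a|²+|b|²) with a = 2, b = -4.
a* b = -8, so ⟨σ_x⟩ = -16/20.
⟨S_x⟩ = (ħ/2)·⟨σ_x⟩.

-0.800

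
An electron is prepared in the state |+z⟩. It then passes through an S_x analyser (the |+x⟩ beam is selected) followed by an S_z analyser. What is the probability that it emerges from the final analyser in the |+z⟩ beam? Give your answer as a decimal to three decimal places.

0.250

First analyser (S_x): from |+z⟩, P(|+x⟩) = 1/2.
After stage 1 the state is |+x⟩; P(|+z⟩) = |⟨+z|+x⟩|² = 1/2.
Joint probability = 1/2 × 1/2 = 0.250.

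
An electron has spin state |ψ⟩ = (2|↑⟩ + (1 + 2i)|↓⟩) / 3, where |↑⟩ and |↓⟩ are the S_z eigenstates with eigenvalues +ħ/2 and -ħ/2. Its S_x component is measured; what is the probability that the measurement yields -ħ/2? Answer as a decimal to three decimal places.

0.278

|-x⟩ = (|↑⟩ - |↓⟩)/√2, so ⟨-x|ψ⟩ = (1 - 2i) / (√2·3).
P = |1 - 2i|² / 18 = 5/18.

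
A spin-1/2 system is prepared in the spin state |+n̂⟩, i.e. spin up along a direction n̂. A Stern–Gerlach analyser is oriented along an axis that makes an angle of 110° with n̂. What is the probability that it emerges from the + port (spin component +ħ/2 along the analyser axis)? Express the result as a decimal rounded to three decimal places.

For spin-½, the probability of finding spin-up along an axis at angle θ to the initial spin direction is cos²(θ/2); spin-down is sin²(θ/2).
θ = 110°, so P = cos²(55°) ≈ 0.329.

0.329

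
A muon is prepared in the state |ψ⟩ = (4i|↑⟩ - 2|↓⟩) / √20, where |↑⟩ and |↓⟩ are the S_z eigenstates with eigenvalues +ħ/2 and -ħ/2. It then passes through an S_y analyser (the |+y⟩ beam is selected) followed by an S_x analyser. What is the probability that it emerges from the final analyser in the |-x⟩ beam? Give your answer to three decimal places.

0.450

First analyser (S_y): P(|+y⟩) = |⟨+y|ψ⟩|² = 36/40.
After stage 1 the state is |+y⟩; P(|-x⟩) = |⟨-x|+y⟩|² = 1/2.
Joint probability = 36/40 × 1/2 = 0.450.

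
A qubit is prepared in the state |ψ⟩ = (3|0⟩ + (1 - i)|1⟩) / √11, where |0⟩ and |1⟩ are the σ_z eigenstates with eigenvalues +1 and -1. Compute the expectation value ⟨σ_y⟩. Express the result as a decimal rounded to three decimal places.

⟨σ_y⟩ = 2 Im(a* b)/(|a|²+|b|²) with a = 3, b = (1 - i).
a* b = (3 - 3i), so ⟨σ_y⟩ = -6/11.

-0.545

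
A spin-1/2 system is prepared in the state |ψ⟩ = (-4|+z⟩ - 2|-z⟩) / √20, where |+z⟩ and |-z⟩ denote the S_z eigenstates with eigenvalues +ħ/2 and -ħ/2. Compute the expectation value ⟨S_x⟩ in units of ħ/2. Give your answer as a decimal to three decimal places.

0.800

⟨σ_x⟩ = 2 Re(a* b)/(|a|²+|b|²) with a = -4, b = -2.
a* b = 8, so ⟨σ_x⟩ = 16/20.
⟨S_x⟩ = (ħ/2)·⟨σ_x⟩.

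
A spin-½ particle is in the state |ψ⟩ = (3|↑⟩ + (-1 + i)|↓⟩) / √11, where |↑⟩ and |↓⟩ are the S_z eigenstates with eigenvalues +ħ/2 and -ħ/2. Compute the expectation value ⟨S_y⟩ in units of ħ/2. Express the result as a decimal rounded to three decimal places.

0.545

⟨σ_y⟩ = 2 Im(a* b)/(|a|²+|b|²) with a = 3, b = (-1 + i).
a* b = (-3 + 3i), so ⟨σ_y⟩ = 6/11.
⟨S_y⟩ = (ħ/2)·⟨σ_y⟩.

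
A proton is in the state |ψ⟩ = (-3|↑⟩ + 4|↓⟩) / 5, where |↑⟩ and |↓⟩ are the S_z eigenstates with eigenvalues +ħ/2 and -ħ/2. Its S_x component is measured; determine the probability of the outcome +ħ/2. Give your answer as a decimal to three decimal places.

0.020

|+x⟩ = (|↑⟩ + |↓⟩)/√2, so ⟨+x|ψ⟩ = (1) / (√2·5).
P = |1|² / 50 = 1/50.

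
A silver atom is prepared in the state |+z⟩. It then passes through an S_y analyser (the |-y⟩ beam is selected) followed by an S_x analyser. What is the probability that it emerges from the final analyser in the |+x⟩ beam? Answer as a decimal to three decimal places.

First analyser (S_y): from |+z⟩, P(|-y⟩) = 1/2.
After stage 1 the state is |-y⟩; P(|+x⟩) = |⟨+x|-y⟩|² = 1/2.
Joint probability = 1/2 × 1/2 = 0.250.

0.250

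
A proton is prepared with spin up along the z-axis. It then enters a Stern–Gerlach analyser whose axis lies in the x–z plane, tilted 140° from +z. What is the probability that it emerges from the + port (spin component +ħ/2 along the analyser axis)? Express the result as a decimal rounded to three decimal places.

For spin-½, the probability of finding spin-up along an axis at angle θ to the initial spin direction is cos²(θ/2); spin-down is sin²(θ/2).
θ = 140°, so P = cos²(70°) ≈ 0.117.

0.117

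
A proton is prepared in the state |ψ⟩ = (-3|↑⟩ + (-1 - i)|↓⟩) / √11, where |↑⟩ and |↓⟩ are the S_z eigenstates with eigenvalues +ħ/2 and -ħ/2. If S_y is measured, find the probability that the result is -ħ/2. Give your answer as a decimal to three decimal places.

0.227

|-y⟩ = (|↑⟩ - i|↓⟩)/√2, so ⟨-y|ψ⟩ = (-2 - i) / (√2·√11).
P = |-2 - i|² / 22 = 5/22.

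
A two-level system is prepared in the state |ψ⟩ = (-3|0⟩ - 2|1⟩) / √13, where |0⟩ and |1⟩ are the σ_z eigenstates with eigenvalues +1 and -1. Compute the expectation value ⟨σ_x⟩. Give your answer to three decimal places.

0.923

⟨σ_x⟩ = 2 Re(a* b)/(|a|²+|b|²) with a = -3, b = -2.
a* b = 6, so ⟨σ_x⟩ = 12/13.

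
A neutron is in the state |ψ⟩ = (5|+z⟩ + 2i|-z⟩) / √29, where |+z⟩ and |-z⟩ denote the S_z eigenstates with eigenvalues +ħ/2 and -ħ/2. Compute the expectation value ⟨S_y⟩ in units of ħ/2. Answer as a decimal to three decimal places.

⟨σ_y⟩ = 2 Im(a* b)/(|a|²+|b|²) with a = 5, b = 2i.
a* b = 10i, so ⟨σ_y⟩ = 20/29.
⟨S_y⟩ = (ħ/2)·⟨σ_y⟩.

0.690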